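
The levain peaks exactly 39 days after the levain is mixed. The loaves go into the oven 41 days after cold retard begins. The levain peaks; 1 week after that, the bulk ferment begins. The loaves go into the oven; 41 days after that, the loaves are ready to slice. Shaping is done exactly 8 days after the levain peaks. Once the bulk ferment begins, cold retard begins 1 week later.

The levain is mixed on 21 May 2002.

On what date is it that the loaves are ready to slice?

3 October 2002

The levain is mixed: May 21, 2002.
The levain peaks: May 21, 2002 + 39 days = Jun 29, 2002.
The bulk ferment begins: Jun 29, 2002 + 1 week = Jul 6, 2002.
Cold retard begins: Jul 6, 2002 + 1 week = Jul 13, 2002.
The loaves go into the oven: Jul 13, 2002 + 41 days = Aug 23, 2002.
The loaves are ready to slice: Aug 23, 2002 + 41 days = Oct 3, 2002.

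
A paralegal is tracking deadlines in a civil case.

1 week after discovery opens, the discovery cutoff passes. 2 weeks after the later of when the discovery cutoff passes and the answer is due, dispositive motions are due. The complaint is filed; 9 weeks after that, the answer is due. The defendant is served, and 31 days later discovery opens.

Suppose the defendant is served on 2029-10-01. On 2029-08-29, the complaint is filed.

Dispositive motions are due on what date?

2029-11-22

The defendant is served: Oct 1, 2029.
Discovery opens: Oct 1, 2029 + 31 days = Nov 1, 2029.
The discovery cutoff passes: Nov 1, 2029 + 1 week = Nov 8, 2029.
The complaint is filed: Aug 29, 2029.
The answer is due: Aug 29, 2029 + 9 weeks = Oct 31, 2029.
Both prerequisites met — the discovery cutoff passes (Nov 8, 2029), the answer is due (Oct 31, 2029); the later is Nov 8, 2029.
Dispositive motions are due: Nov 8, 2029 + 2 weeks = Nov 22, 2029.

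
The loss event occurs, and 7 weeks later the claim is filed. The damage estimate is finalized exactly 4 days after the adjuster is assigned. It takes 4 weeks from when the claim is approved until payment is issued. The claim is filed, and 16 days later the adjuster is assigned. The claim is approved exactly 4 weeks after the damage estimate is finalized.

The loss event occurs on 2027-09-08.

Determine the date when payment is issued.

2028-01-11

The loss event occurs: Sep 8, 2027.
The claim is filed: Sep 8, 2027 + 7 weeks = Oct 27, 2027.
The adjuster is assigned: Oct 27, 2027 + 16 days = Nov 12, 2027.
The damage estimate is finalized: Nov 12, 2027 + 4 days = Nov 16, 2027.
The claim is approved: Nov 16, 2027 + 4 weeks = Dec 14, 2027.
Payment is issued: Dec 14, 2027 + 4 weeks = Jan 11, 2028.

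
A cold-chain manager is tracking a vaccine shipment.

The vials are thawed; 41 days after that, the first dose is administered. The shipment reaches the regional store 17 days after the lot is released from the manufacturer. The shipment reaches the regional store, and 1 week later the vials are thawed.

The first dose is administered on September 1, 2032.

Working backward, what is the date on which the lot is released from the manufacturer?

The first dose is administered: Sep 1, 2032.
The vials are thawed: Sep 1, 2032 − 41 days = Jul 22, 2032.
The shipment reaches the regional store: Jul 22, 2032 − 1 week = Jul 15, 2032.
The lot is released from the manufacturer: Jul 15, 2032 − 17 days = Jun 28, 2032.

June 28, 2032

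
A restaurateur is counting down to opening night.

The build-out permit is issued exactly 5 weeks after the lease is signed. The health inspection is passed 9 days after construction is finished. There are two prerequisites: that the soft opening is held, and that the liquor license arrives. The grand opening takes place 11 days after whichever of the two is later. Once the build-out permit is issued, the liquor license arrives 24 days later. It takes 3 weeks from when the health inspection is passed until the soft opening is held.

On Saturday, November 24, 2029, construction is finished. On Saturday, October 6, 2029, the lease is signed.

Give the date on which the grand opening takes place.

Construction is finished: Nov 24, 2029.
The health inspection is passed: Nov 24, 2029 + 9 days = Dec 3, 2029.
The soft opening is held: Dec 3, 2029 + 3 weeks = Dec 24, 2029.
The lease is signed: Oct 6, 2029.
The build-out permit is issued: Oct 6, 2029 + 5 weeks = Nov 10, 2029.
The liquor license arrives: Nov 10, 2029 + 24 days = Dec 4, 2029.
Both prerequisites met — the soft opening is held (Dec 24, 2029), the liquor license arrives (Dec 4, 2029); the later is Dec 24, 2029.
The grand opening takes place: Dec 24, 2029 + 11 days = Jan 4, 2030.

Friday, January 4, 2030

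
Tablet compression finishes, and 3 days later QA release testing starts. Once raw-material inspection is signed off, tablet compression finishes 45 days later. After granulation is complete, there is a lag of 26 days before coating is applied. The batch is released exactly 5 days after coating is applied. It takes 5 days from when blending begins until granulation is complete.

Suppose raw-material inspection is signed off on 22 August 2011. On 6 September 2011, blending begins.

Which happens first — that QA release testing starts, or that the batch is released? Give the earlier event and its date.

QA release testing starts — 9 October 2011

Raw-material inspection is signed off: Aug 22, 2011.
Tablet compression finishes: Aug 22, 2011 + 45 days = Oct 6, 2011.
QA release testing starts: Oct 6, 2011 + 3 days = Oct 9, 2011.
Blending begins: Sep 6, 2011.
Granulation is complete: Sep 6, 2011 + 5 days = Sep 11, 2011.
Coating is applied: Sep 11, 2011 + 26 days = Oct 7, 2011.
The batch is released: Oct 7, 2011 + 5 days = Oct 12, 2011.
Comparing: QA release testing starts on Oct 9, 2011 vs the batch is released on Oct 12, 2011. Earlier: QA release testing starts.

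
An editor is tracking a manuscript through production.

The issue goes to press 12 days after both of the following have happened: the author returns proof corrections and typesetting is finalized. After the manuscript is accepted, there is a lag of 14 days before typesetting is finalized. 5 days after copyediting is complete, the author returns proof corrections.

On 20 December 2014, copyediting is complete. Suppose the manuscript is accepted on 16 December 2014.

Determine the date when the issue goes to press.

11 January 2015

Copyediting is complete: Dec 20, 2014.
The author returns proof corrections: Dec 20, 2014 + 5 days = Dec 25, 2014.
The manuscript is accepted: Dec 16, 2014.
Typesetting is finalized: Dec 16, 2014 + 14 days = Dec 30, 2014.
Both prerequisites met — the author returns proof corrections (Dec 25, 2014), typesetting is finalized (Dec 30, 2014); the later is Dec 30, 2014.
The issue goes to press: Dec 30, 2014 + 12 days = Jan 11, 2015.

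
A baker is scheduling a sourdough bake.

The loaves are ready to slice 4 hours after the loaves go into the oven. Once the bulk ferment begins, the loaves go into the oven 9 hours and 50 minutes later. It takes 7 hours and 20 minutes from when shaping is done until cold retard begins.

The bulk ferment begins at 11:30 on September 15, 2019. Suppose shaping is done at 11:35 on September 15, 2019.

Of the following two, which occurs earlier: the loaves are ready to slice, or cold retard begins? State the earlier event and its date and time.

The bulk ferment begins: 11:30 Sep 15, 2019.
The loaves go into the oven: 11:30 Sep 15, 2019 + 9h50m = 21:20 Sep 15, 2019.
The loaves are ready to slice: 21:20 Sep 15, 2019 + 4h = 01:20 Sep 16, 2019.
Shaping is done: 11:35 Sep 15, 2019.
Cold retard begins: 11:35 Sep 15, 2019 + 7h20m = 18:55 Sep 15, 2019.
Comparing: the loaves are ready to slice at 01:20 Sep 16, 2019 vs cold retard begins at 18:55 Sep 15, 2019. Earlier: cold retard begins.

Cold retard begins — 18:55 on September 15, 2019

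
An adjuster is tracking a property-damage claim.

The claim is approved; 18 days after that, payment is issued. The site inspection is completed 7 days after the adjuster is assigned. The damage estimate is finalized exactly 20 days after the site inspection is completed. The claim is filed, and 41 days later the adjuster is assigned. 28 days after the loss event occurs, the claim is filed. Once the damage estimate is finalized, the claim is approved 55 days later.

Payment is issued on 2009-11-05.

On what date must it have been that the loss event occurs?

Payment is issued: Nov 5, 2009.
The claim is approved: Nov 5, 2009 − 18 days = Oct 18, 2009.
The damage estimate is finalized: Oct 18, 2009 − 55 days = Aug 24, 2009.
The site inspection is completed: Aug 24, 2009 − 20 days = Aug 4, 2009.
The adjuster is assigned: Aug 4, 2009 − 7 days = Jul 28, 2009.
The claim is filed: Jul 28, 2009 − 41 days = Jun 17, 2009.
The loss event occurs: Jun 17, 2009 − 28 days = May 20, 2009.

2009-05-20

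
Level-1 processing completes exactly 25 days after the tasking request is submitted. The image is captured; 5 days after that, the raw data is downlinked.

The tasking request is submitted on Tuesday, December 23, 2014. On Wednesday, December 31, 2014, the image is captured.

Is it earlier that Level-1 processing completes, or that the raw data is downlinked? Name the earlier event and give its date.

The tasking request is submitted: Dec 23, 2014.
Level-1 processing completes: Dec 23, 2014 + 25 days = Jan 17, 2015.
The image is captured: Dec 31, 2014.
The raw data is downlinked: Dec 31, 2014 + 5 days = Jan 5, 2015.
Comparing: Level-1 processing completes on Jan 17, 2015 vs the raw data is downlinked on Jan 5, 2015. Earlier: the raw data is downlinked.

The raw data is downlinked — Monday, January 5, 2015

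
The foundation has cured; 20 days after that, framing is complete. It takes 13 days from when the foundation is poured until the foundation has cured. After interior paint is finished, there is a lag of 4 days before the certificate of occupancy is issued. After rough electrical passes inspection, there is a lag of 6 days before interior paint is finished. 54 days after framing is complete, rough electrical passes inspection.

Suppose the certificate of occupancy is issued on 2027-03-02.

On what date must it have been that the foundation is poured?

2026-11-25

The certificate of occupancy is issued: Mar 2, 2027.
Interior paint is finished: Mar 2, 2027 − 4 days = Feb 26, 2027.
Rough electrical passes inspection: Feb 26, 2027 − 6 days = Feb 20, 2027.
Framing is complete: Feb 20, 2027 − 54 days = Dec 28, 2026.
The foundation has cured: Dec 28, 2026 − 20 days = Dec 8, 2026.
The foundation is poured: Dec 8, 2026 − 13 days = Nov 25, 2026.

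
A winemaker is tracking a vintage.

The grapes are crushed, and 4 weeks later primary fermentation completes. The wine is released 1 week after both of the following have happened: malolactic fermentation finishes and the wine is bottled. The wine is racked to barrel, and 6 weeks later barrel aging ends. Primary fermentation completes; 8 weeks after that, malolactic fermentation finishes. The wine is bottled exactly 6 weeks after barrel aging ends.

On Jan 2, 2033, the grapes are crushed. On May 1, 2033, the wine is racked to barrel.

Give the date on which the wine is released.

Jul 31, 2033

The grapes are crushed: Jan 2, 2033.
Primary fermentation completes: Jan 2, 2033 + 4 weeks = Jan 30, 2033.
Malolactic fermentation finishes: Jan 30, 2033 + 8 weeks = Mar 27, 2033.
The wine is racked to barrel: May 1, 2033.
Barrel aging ends: May 1, 2033 + 6 weeks = Jun 12, 2033.
The wine is bottled: Jun 12, 2033 + 6 weeks = Jul 24, 2033.
Both prerequisites met — malolactic fermentation finishes (Mar 27, 2033), the wine is bottled (Jul 24, 2033); the later is Jul 24, 2033.
The wine is released: Jul 24, 2033 + 1 week = Jul 31, 2033.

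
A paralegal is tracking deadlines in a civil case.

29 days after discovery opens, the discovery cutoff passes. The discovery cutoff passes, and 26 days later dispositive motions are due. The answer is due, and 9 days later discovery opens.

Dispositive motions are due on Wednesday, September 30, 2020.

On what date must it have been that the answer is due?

Tuesday, July 28, 2020

Dispositive motions are due: Sep 30, 2020.
The discovery cutoff passes: Sep 30, 2020 − 26 days = Sep 4, 2020.
Discovery opens: Sep 4, 2020 − 29 days = Aug 6, 2020.
The answer is due: Aug 6, 2020 − 9 days = Jul 28, 2020.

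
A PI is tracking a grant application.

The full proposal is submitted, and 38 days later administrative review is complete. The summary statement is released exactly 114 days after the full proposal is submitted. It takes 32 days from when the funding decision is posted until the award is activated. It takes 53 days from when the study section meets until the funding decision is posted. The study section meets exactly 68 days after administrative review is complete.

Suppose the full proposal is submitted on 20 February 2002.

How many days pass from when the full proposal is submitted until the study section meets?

Causal path: the full proposal is submitted → administrative review is complete → the study section meets.
Total delay along the path: 38 + 68 = 106 days.

106 days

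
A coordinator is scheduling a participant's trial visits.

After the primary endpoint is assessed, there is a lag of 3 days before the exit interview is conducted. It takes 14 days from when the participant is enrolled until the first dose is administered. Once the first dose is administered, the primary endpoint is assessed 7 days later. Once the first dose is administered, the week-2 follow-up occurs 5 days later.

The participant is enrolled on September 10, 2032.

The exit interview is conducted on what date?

October 4, 2032

The participant is enrolled: Sep 10, 2032.
The first dose is administered: Sep 10, 2032 + 14 days = Sep 24, 2032.
The primary endpoint is assessed: Sep 24, 2032 + 7 days = Oct 1, 2032.
The exit interview is conducted: Oct 1, 2032 + 3 days = Oct 4, 2032.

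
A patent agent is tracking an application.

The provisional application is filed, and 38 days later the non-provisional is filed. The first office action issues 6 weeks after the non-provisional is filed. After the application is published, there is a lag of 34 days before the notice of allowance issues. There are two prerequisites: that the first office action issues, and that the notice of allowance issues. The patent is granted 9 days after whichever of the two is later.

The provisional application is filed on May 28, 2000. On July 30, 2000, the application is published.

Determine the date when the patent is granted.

September 11, 2000

The provisional application is filed: May 28, 2000.
The non-provisional is filed: May 28, 2000 + 38 days = Jul 5, 2000.
The first office action issues: Jul 5, 2000 + 6 weeks = Aug 16, 2000.
The application is published: Jul 30, 2000.
The notice of allowance issues: Jul 30, 2000 + 34 days = Sep 2, 2000.
Both prerequisites met — the first office action issues (Aug 16, 2000), the notice of allowance issues (Sep 2, 2000); the later is Sep 2, 2000.
The patent is granted: Sep 2, 2000 + 9 days = Sep 11, 2000.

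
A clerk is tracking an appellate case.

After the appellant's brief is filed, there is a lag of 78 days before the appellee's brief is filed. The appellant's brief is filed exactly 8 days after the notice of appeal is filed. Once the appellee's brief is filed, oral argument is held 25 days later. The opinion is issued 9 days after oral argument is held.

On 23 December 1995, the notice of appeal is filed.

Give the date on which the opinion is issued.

The notice of appeal is filed: Dec 23, 1995.
The appellant's brief is filed: Dec 23, 1995 + 8 days = Dec 31, 1995.
The appellee's brief is filed: Dec 31, 1995 + 78 days = Mar 18, 1996.
Oral argument is held: Mar 18, 1996 + 25 days = Apr 12, 1996.
The opinion is issued: Apr 12, 1996 + 9 days = Apr 21, 1996.

21 April 1996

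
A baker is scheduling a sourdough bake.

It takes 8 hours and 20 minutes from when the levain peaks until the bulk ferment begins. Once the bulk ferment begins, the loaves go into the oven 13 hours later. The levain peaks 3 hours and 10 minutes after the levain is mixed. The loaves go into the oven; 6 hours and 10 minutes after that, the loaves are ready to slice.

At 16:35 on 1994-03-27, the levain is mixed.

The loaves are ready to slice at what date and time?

The levain is mixed: 16:35 Mar 27, 1994.
The levain peaks: 16:35 Mar 27, 1994 + 3h10m = 19:45 Mar 27, 1994.
The bulk ferment begins: 19:45 Mar 27, 1994 + 8h20m = 04:05 Mar 28, 1994.
The loaves go into the oven: 04:05 Mar 28, 1994 + 13h = 17:05 Mar 28, 1994.
The loaves are ready to slice: 17:05 Mar 28, 1994 + 6h10m = 23:15 Mar 28, 1994.

23:15 on 1994-03-28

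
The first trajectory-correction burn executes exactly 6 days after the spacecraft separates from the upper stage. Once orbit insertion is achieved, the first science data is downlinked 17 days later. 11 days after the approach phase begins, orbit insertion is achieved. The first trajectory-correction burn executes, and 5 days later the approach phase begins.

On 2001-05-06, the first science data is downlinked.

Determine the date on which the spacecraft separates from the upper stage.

The first science data is downlinked: May 6, 2001.
Orbit insertion is achieved: May 6, 2001 − 17 days = Apr 19, 2001.
The approach phase begins: Apr 19, 2001 − 11 days = Apr 8, 2001.
The first trajectory-correction burn executes: Apr 8, 2001 − 5 days = Apr 3, 2001.
The spacecraft separates from the upper stage: Apr 3, 2001 − 6 days = Mar 28, 2001.

2001-03-28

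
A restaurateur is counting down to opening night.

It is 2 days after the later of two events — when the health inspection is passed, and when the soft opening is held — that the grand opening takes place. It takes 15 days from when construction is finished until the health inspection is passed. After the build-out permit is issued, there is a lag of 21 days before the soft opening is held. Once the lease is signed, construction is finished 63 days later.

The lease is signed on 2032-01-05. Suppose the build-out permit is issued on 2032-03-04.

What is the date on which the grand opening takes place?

2032-03-27

The lease is signed: Jan 5, 2032.
Construction is finished: Jan 5, 2032 + 63 days = Mar 8, 2032.
The health inspection is passed: Mar 8, 2032 + 15 days = Mar 23, 2032.
The build-out permit is issued: Mar 4, 2032.
The soft opening is held: Mar 4, 2032 + 21 days = Mar 25, 2032.
Both prerequisites met — the health inspection is passed (Mar 23, 2032), the soft opening is held (Mar 25, 2032); the later is Mar 25, 2032.
The grand opening takes place: Mar 25, 2032 + 2 days = Mar 27, 2032.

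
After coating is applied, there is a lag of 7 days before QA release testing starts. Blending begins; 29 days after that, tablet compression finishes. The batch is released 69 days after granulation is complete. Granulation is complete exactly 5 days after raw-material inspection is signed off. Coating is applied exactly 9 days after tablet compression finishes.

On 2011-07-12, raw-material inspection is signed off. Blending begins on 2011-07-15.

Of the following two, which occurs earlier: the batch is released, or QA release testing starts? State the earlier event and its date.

QA release testing starts — 2011-08-29

Raw-material inspection is signed off: Jul 12, 2011.
Granulation is complete: Jul 12, 2011 + 5 days = Jul 17, 2011.
The batch is released: Jul 17, 2011 + 69 days = Sep 24, 2011.
Blending begins: Jul 15, 2011.
Tablet compression finishes: Jul 15, 2011 + 29 days = Aug 13, 2011.
Coating is applied: Aug 13, 2011 + 9 days = Aug 22, 2011.
QA release testing starts: Aug 22, 2011 + 7 days = Aug 29, 2011.
Comparing: the batch is released on Sep 24, 2011 vs QA release testing starts on Aug 29, 2011. Earlier: QA release testing starts.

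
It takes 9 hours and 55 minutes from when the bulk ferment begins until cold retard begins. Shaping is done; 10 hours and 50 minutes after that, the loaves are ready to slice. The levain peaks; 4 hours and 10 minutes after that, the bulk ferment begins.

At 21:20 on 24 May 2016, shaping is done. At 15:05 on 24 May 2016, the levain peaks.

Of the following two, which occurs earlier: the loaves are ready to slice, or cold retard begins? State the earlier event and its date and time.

Shaping is done: 21:20 May 24, 2016.
The loaves are ready to slice: 21:20 May 24, 2016 + 10h50m = 08:10 May 25, 2016.
The levain peaks: 15:05 May 24, 2016.
The bulk ferment begins: 15:05 May 24, 2016 + 4h10m = 19:15 May 24, 2016.
Cold retard begins: 19:15 May 24, 2016 + 9h55m = 05:10 May 25, 2016.
Comparing: the loaves are ready to slice at 08:10 May 25, 2016 vs cold retard begins at 05:10 May 25, 2016. Earlier: cold retard begins.

Cold retard begins — 05:10 on 25 May 2016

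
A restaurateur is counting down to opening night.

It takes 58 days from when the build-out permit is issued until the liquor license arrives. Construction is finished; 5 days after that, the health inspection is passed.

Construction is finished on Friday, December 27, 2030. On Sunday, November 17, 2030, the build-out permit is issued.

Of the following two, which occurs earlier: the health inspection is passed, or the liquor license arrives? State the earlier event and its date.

Construction is finished: Dec 27, 2030.
The health inspection is passed: Dec 27, 2030 + 5 days = Jan 1, 2031.
The build-out permit is issued: Nov 17, 2030.
The liquor license arrives: Nov 17, 2030 + 58 days = Jan 14, 2031.
Comparing: the health inspection is passed on Jan 1, 2031 vs the liquor license arrives on Jan 14, 2031. Earlier: the health inspection is passed.

The health inspection is passed — Wednesday, January 1, 2031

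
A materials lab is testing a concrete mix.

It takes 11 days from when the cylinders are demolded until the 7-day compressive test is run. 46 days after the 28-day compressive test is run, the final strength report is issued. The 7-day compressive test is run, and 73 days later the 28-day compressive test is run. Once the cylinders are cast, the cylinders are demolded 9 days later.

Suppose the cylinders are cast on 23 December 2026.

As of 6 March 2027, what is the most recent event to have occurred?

The cylinders are cast: Dec 23, 2026.
The cylinders are demolded: Dec 23, 2026 + 9 days = Jan 1, 2027.
The 7-day compressive test is run: Jan 1, 2027 + 11 days = Jan 12, 2027.
The 28-day compressive test is run: Jan 12, 2027 + 73 days = Mar 26, 2027.
The final strength report is issued: Mar 26, 2027 + 46 days = May 11, 2027.
Mar 6, 2027 falls between when the 7-day compressive test is run (Jan 12, 2027) and when the 28-day compressive test is run (Mar 26, 2027).

The 7-day compressive test is run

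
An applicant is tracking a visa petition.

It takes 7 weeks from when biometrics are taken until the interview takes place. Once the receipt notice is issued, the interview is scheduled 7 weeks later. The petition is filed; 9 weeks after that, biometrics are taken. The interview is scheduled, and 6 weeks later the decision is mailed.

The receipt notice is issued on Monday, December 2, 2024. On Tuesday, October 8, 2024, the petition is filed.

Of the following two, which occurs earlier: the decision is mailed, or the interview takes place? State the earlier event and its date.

The interview takes place — Tuesday, January 28, 2025

The receipt notice is issued: Dec 2, 2024.
The interview is scheduled: Dec 2, 2024 + 7 weeks = Jan 20, 2025.
The decision is mailed: Jan 20, 2025 + 6 weeks = Mar 3, 2025.
The petition is filed: Oct 8, 2024.
Biometrics are taken: Oct 8, 2024 + 9 weeks = Dec 10, 2024.
The interview takes place: Dec 10, 2024 + 7 weeks = Jan 28, 2025.
Comparing: the decision is mailed on Mar 3, 2025 vs the interview takes place on Jan 28, 2025. Earlier: the interview takes place.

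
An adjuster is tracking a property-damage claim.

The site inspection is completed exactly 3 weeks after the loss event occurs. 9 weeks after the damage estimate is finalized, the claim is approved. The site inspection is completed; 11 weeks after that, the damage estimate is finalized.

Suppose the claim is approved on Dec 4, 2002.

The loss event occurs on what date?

Jun 26, 2002

The claim is approved: Dec 4, 2002.
The damage estimate is finalized: Dec 4, 2002 − 9 weeks = Oct 2, 2002.
The site inspection is completed: Oct 2, 2002 − 11 weeks = Jul 17, 2002.
The loss event occurs: Jul 17, 2002 − 3 weeks = Jun 26, 2002.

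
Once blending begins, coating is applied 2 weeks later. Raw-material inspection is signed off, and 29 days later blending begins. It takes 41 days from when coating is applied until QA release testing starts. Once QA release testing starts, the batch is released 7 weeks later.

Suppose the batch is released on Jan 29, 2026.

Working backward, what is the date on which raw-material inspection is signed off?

The batch is released: Jan 29, 2026.
QA release testing starts: Jan 29, 2026 − 7 weeks = Dec 11, 2025.
Coating is applied: Dec 11, 2025 − 41 days = Oct 31, 2025.
Blending begins: Oct 31, 2025 − 2 weeks = Oct 17, 2025.
Raw-material inspection is signed off: Oct 17, 2025 − 29 days = Sep 18, 2025.

Sep 18, 2025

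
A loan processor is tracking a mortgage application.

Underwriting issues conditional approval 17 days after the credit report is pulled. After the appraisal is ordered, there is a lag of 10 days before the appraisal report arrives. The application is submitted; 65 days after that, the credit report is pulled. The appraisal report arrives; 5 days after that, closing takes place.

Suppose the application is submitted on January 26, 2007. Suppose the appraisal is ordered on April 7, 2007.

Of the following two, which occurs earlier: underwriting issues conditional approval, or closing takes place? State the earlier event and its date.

The application is submitted: Jan 26, 2007.
The credit report is pulled: Jan 26, 2007 + 65 days = Apr 1, 2007.
Underwriting issues conditional approval: Apr 1, 2007 + 17 days = Apr 18, 2007.
The appraisal is ordered: Apr 7, 2007.
The appraisal report arrives: Apr 7, 2007 + 10 days = Apr 17, 2007.
Closing takes place: Apr 17, 2007 + 5 days = Apr 22, 2007.
Comparing: underwriting issues conditional approval on Apr 18, 2007 vs closing takes place on Apr 22, 2007. Earlier: underwriting issues conditional approval.

Underwriting issues conditional approval — April 18, 2007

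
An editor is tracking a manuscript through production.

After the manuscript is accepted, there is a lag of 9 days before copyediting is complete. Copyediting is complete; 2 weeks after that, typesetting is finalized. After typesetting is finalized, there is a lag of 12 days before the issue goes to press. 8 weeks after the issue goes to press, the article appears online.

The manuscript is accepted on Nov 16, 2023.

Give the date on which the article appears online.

The manuscript is accepted: Nov 16, 2023.
Copyediting is complete: Nov 16, 2023 + 9 days = Nov 25, 2023.
Typesetting is finalized: Nov 25, 2023 + 2 weeks = Dec 9, 2023.
The issue goes to press: Dec 9, 2023 + 12 days = Dec 21, 2023.
The article appears online: Dec 21, 2023 + 8 weeks = Feb 15, 2024.

Feb 15, 2024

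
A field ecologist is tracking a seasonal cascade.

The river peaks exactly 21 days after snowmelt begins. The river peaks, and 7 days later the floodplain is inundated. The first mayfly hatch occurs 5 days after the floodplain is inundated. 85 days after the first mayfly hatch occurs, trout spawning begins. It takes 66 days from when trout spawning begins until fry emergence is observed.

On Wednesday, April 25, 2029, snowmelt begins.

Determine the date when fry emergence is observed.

Snowmelt begins: Apr 25, 2029.
The river peaks: Apr 25, 2029 + 21 days = May 16, 2029.
The floodplain is inundated: May 16, 2029 + 7 days = May 23, 2029.
The first mayfly hatch occurs: May 23, 2029 + 5 days = May 28, 2029.
Trout spawning begins: May 28, 2029 + 85 days = Aug 21, 2029.
Fry emergence is observed: Aug 21, 2029 + 66 days = Oct 26, 2029.

Friday, October 26, 2029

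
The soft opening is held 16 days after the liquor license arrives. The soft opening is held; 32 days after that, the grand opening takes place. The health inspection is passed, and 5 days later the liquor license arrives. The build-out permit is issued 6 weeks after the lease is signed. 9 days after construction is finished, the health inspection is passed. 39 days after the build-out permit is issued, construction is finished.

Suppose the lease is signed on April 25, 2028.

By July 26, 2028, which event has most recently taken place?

The health inspection is passed

The lease is signed: Apr 25, 2028.
The build-out permit is issued: Apr 25, 2028 + 6 weeks = Jun 6, 2028.
Construction is finished: Jun 6, 2028 + 39 days = Jul 15, 2028.
The health inspection is passed: Jul 15, 2028 + 9 days = Jul 24, 2028.
The liquor license arrives: Jul 24, 2028 + 5 days = Jul 29, 2028.
The soft opening is held: Jul 29, 2028 + 16 days = Aug 14, 2028.
The grand opening takes place: Aug 14, 2028 + 32 days = Sep 15, 2028.
Jul 26, 2028 falls between when the health inspection is passed (Jul 24, 2028) and when the liquor license arrives (Jul 29, 2028).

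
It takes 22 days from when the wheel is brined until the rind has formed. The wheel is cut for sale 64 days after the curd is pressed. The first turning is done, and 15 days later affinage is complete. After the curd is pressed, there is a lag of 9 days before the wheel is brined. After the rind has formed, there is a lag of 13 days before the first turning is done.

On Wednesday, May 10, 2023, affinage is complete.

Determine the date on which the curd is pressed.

Sunday, March 12, 2023

Affinage is complete: May 10, 2023.
The first turning is done: May 10, 2023 − 15 days = Apr 25, 2023.
The rind has formed: Apr 25, 2023 − 13 days = Apr 12, 2023.
The wheel is brined: Apr 12, 2023 − 22 days = Mar 21, 2023.
The curd is pressed: Mar 21, 2023 − 9 days = Mar 12, 2023.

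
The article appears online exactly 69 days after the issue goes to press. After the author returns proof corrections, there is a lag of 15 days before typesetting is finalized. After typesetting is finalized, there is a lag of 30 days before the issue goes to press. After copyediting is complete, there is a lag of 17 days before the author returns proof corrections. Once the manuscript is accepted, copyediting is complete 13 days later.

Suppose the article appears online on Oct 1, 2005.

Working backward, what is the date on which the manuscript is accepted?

The article appears online: Oct 1, 2005.
The issue goes to press: Oct 1, 2005 − 69 days = Jul 24, 2005.
Typesetting is finalized: Jul 24, 2005 − 30 days = Jun 24, 2005.
The author returns proof corrections: Jun 24, 2005 − 15 days = Jun 9, 2005.
Copyediting is complete: Jun 9, 2005 − 17 days = May 23, 2005.
The manuscript is accepted: May 23, 2005 − 13 days = May 10, 2005.

May 10, 2005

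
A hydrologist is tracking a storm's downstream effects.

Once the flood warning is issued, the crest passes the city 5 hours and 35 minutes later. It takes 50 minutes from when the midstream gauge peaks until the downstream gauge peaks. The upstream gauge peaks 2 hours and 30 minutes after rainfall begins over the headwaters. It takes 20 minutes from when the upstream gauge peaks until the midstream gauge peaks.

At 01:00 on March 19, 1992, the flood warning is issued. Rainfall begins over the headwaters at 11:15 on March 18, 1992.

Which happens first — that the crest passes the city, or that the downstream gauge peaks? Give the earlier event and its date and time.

The downstream gauge peaks — 14:55 on March 18, 1992

The flood warning is issued: 01:00 Mar 19, 1992.
The crest passes the city: 01:00 Mar 19, 1992 + 5h35m = 06:35 Mar 19, 1992.
Rainfall begins over the headwaters: 11:15 Mar 18, 1992.
The upstream gauge peaks: 11:15 Mar 18, 1992 + 2h30m = 13:45 Mar 18, 1992.
The midstream gauge peaks: 13:45 Mar 18, 1992 + 20m = 14:05 Mar 18, 1992.
The downstream gauge peaks: 14:05 Mar 18, 1992 + 50m = 14:55 Mar 18, 1992.
Comparing: the crest passes the city at 06:35 Mar 19, 1992 vs the downstream gauge peaks at 14:55 Mar 18, 1992. Earlier: the downstream gauge peaks.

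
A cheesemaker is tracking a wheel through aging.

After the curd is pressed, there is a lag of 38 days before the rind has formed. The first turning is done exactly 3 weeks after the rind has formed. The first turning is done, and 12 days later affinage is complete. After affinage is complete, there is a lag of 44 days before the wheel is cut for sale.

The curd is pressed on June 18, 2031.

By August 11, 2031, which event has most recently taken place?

The rind has formed

The curd is pressed: Jun 18, 2031.
The rind has formed: Jun 18, 2031 + 38 days = Jul 26, 2031.
The first turning is done: Jul 26, 2031 + 3 weeks = Aug 16, 2031.
Affinage is complete: Aug 16, 2031 + 12 days = Aug 28, 2031.
The wheel is cut for sale: Aug 28, 2031 + 44 days = Oct 11, 2031.
Aug 11, 2031 falls between when the rind has formed (Jul 26, 2031) and when the first turning is done (Aug 16, 2031).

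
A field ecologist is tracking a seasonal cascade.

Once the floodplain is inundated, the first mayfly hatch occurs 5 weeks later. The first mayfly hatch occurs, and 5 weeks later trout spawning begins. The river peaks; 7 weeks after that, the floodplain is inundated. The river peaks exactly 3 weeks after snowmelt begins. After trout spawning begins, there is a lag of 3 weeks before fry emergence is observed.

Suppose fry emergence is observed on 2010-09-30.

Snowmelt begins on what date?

Fry emergence is observed: Sep 30, 2010.
Trout spawning begins: Sep 30, 2010 − 3 weeks = Sep 9, 2010.
The first mayfly hatch occurs: Sep 9, 2010 − 5 weeks = Aug 5, 2010.
The floodplain is inundated: Aug 5, 2010 − 5 weeks = Jul 1, 2010.
The river peaks: Jul 1, 2010 − 7 weeks = May 13, 2010.
Snowmelt begins: May 13, 2010 − 3 weeks = Apr 22, 2010.

2010-04-22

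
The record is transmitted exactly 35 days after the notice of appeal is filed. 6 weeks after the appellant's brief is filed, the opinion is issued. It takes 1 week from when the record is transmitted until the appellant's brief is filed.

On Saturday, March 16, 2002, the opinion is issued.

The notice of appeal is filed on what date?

The opinion is issued: Mar 16, 2002.
The appellant's brief is filed: Mar 16, 2002 − 6 weeks = Feb 2, 2002.
The record is transmitted: Feb 2, 2002 − 1 week = Jan 26, 2002.
The notice of appeal is filed: Jan 26, 2002 − 35 days = Dec 22, 2001.

Saturday, December 22, 2001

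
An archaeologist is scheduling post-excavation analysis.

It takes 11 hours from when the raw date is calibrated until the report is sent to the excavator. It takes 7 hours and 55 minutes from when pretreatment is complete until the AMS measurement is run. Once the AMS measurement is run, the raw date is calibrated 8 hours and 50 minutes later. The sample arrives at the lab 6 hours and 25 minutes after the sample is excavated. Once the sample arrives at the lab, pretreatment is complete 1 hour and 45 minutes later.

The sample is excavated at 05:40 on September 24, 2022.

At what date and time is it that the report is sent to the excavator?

The sample is excavated: 05:40 Sep 24, 2022.
The sample arrives at the lab: 05:40 Sep 24, 2022 + 6h25m = 12:05 Sep 24, 2022.
Pretreatment is complete: 12:05 Sep 24, 2022 + 1h45m = 13:50 Sep 24, 2022.
The AMS measurement is run: 13:50 Sep 24, 2022 + 7h55m = 21:45 Sep 24, 2022.
The raw date is calibrated: 21:45 Sep 24, 2022 + 8h50m = 06:35 Sep 25, 2022.
The report is sent to the excavator: 06:35 Sep 25, 2022 + 11h = 17:35 Sep 25, 2022.

17:35 on September 25, 2022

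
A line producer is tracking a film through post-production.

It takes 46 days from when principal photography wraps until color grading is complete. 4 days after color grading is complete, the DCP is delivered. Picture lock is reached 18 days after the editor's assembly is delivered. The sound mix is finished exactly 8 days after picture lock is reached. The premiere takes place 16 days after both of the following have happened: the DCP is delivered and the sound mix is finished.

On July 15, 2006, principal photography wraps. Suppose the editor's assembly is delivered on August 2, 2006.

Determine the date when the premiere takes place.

Principal photography wraps: Jul 15, 2006.
Color grading is complete: Jul 15, 2006 + 46 days = Aug 30, 2006.
The DCP is delivered: Aug 30, 2006 + 4 days = Sep 3, 2006.
The editor's assembly is delivered: Aug 2, 2006.
Picture lock is reached: Aug 2, 2006 + 18 days = Aug 20, 2006.
The sound mix is finished: Aug 20, 2006 + 8 days = Aug 28, 2006.
Both prerequisites met — the DCP is delivered (Sep 3, 2006), the sound mix is finished (Aug 28, 2006); the later is Sep 3, 2006.
The premiere takes place: Sep 3, 2006 + 16 days = Sep 19, 2006.

September 19, 2006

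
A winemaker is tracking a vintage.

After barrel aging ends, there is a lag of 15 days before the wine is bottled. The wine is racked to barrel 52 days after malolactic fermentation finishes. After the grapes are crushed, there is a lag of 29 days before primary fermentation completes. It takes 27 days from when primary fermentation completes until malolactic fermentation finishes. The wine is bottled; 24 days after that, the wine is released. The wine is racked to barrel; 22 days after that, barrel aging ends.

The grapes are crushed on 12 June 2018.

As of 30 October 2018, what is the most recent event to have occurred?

Barrel aging ends

The grapes are crushed: Jun 12, 2018.
Primary fermentation completes: Jun 12, 2018 + 29 days = Jul 11, 2018.
Malolactic fermentation finishes: Jul 11, 2018 + 27 days = Aug 7, 2018.
The wine is racked to barrel: Aug 7, 2018 + 52 days = Sep 28, 2018.
Barrel aging ends: Sep 28, 2018 + 22 days = Oct 20, 2018.
The wine is bottled: Oct 20, 2018 + 15 days = Nov 4, 2018.
The wine is released: Nov 4, 2018 + 24 days = Nov 28, 2018.
Oct 30, 2018 falls between when barrel aging ends (Oct 20, 2018) and when the wine is bottled (Nov 4, 2018).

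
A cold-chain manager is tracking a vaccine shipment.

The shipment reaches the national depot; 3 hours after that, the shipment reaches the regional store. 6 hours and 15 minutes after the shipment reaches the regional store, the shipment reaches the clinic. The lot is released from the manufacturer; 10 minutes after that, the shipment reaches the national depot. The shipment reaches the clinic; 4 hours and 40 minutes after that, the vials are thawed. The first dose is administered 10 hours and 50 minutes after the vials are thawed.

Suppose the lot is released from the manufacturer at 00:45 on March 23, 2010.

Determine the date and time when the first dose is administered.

The lot is released from the manufacturer: 00:45 Mar 23, 2010.
The shipment reaches the national depot: 00:45 Mar 23, 2010 + 10m = 00:55 Mar 23, 2010.
The shipment reaches the regional store: 00:55 Mar 23, 2010 + 3h = 03:55 Mar 23, 2010.
The shipment reaches the clinic: 03:55 Mar 23, 2010 + 6h15m = 10:10 Mar 23, 2010.
The vials are thawed: 10:10 Mar 23, 2010 + 4h40m = 14:50 Mar 23, 2010.
The first dose is administered: 14:50 Mar 23, 2010 + 10h50m = 01:40 Mar 24, 2010.

01:40 on March 24, 2010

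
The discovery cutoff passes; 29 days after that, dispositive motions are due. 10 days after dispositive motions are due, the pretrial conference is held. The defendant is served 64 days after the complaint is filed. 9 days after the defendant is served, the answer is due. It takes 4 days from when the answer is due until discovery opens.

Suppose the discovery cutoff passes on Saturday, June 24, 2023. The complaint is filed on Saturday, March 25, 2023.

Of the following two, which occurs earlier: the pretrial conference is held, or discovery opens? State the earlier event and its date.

Discovery opens — Saturday, June 10, 2023

The discovery cutoff passes: Jun 24, 2023.
Dispositive motions are due: Jun 24, 2023 + 29 days = Jul 23, 2023.
The pretrial conference is held: Jul 23, 2023 + 10 days = Aug 2, 2023.
The complaint is filed: Mar 25, 2023.
The defendant is served: Mar 25, 2023 + 64 days = May 28, 2023.
The answer is due: May 28, 2023 + 9 days = Jun 6, 2023.
Discovery opens: Jun 6, 2023 + 4 days = Jun 10, 2023.
Comparing: the pretrial conference is held on Aug 2, 2023 vs discovery opens on Jun 10, 2023. Earlier: discovery opens.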